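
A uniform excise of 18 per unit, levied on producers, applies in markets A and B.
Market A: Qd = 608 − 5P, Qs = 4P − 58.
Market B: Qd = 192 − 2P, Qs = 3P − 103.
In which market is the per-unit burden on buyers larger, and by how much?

Market A: pre-tax P* = 74, Q* = 238; post-tax Q = 198; per-unit burden on buyers = 8.
Market B: pre-tax P* = 59, Q* = 74; post-tax Q = 52.4; per-unit burden on buyers = 10.8.
Difference: 8 vs 10.8 → market B is larger by 2.8.

Market B, by 2.8.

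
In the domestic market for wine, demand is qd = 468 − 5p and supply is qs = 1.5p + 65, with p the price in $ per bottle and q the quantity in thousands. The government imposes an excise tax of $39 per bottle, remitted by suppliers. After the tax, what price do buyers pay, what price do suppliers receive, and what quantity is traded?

Buyers pay $71; suppliers receive $32; quantity = 113.

Without the tax, 468 − 5p = 1.5p + 65 gives 6.5p = 403, so p* = $62 and q* = 158.
With the tax collected from suppliers, supply shifts: qs = 1.5(p − 39) + 65.
New equilibrium: buyers pay $71, suppliers receive $32, q = 113. (Wedge: pb − ps = 39.)
The less price-elastic side of the market bears the larger share of a per-unit tax.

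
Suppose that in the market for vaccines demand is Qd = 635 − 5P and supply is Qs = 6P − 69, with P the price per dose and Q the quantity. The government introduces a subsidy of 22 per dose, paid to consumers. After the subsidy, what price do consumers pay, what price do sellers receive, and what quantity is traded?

Consumers pay 52; sellers receive 74; quantity = 375.

Before the subsidy: set 635 − 5P = 6P − 69 → P* = 64, Q* = 315.
With a per-unit subsidy paid to consumers, each effectively pays P − 22, so demand becomes Qd = 635 − 5(P − 22).
Solving gives Q = 375 with consumers paying 52 and sellers receiving 74 (the 22 wedge).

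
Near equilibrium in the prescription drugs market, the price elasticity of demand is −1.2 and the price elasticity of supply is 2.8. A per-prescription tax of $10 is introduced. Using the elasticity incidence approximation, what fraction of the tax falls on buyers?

Buyers' share ≈ 0.7.

Incidence ratio: buyers' share ≈ εs / (εs + |εd|) = 2.8 / (2.8 + 1.2) = 0.7.
Supply is the more elastic side, so buyers bear the larger share.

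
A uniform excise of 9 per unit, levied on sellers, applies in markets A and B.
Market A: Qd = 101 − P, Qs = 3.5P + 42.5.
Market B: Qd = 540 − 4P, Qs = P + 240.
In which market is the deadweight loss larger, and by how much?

Market B, by 0.9.

Market A: pre-tax P* = 13, Q* = 88; post-tax Q = 81; deadweight loss = 31.5.
Market B: pre-tax P* = 60, Q* = 300; post-tax Q = 292.8; deadweight loss = 32.4.
Difference: 31.5 vs 32.4 → market B is larger by 0.9.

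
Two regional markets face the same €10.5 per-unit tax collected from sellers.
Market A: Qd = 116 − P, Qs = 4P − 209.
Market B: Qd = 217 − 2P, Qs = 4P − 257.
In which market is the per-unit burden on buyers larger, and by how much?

Market A, by €1.4.

Market A: pre-tax P* = €65, Q* = 51; post-tax Q = 42.6; per-unit burden on buyers = €8.4.
Market B: pre-tax P* = €79, Q* = 59; post-tax Q = 45; per-unit burden on buyers = €7.
Difference: €8.4 vs €7 → market A is larger by €1.4.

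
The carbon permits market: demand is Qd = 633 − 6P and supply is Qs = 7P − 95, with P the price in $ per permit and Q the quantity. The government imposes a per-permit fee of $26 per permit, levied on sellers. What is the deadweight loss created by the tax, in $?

Deadweight loss = $1092.

Before the tax: set 633 − 6P = 7P − 95 → P* = $56, Q* = 297.
With the tax collected from sellers, supply shifts: Qs = 7(P − 26) − 95.
New equilibrium: buyers pay $70, sellers receive $44, Q = 213. (Wedge: Pb − Ps = 26.)
Quantity falls by |ΔQ| = |297 − 213| = 84.
DWL = ½ · t · |ΔQ| = ½ · 26 · 84 = $1092.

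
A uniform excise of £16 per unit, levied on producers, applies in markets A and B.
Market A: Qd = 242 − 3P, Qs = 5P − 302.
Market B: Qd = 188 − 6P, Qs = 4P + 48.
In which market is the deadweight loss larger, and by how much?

Market B, by £67.2.

Market A: pre-tax P* = £68, Q* = 38; post-tax Q = 8; deadweight loss = £240.
Market B: pre-tax P* = £14, Q* = 104; post-tax Q = 65.6; deadweight loss = £307.2.
Difference: £240 vs £307.2 → market B is larger by £67.2.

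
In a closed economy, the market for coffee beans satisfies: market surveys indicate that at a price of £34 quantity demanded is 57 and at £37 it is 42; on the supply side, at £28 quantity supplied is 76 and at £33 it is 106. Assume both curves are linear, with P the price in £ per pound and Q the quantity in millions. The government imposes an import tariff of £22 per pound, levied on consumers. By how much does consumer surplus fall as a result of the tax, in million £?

Consumer surplus falls by £624 million.

Demand slope: (42 − 57)/(37 − 34) = -5, so Qd = 227 − 5P.
Supply slope: (106 − 76)/(33 − 28) = 6, so Qs = 6P − 92.
Before the tax: set 227 − 5P = 6P − 92 → P* = £29, Q* = 82.
With the tax collected from consumers, demand (in seller-price terms) shifts: Qd = 227 − 5(P + 22).
Solving gives Q = 22 with consumers paying £41 and producers receiving £19 (the £22 wedge).
ΔCS is the trapezoid between Q = 22 and Q = 82 of height £12: ½ · (82 + 22) · 12 = £624.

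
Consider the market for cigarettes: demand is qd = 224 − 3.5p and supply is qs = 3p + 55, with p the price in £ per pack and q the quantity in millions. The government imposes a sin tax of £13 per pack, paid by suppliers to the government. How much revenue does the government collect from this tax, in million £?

Tax revenue = £1456 million.

Without the tax, 224 − 3.5p = 3p + 55 gives 6.5p = 169, so p* = £26 and q* = 133.
With the tax collected from suppliers, supply shifts: qs = 3(p − 13) + 55.
New equilibrium: buyers pay £32, suppliers receive £19, q = 112. (Wedge: pb − ps = 13.)
Revenue = t · Q = 13 · 112 = £1456.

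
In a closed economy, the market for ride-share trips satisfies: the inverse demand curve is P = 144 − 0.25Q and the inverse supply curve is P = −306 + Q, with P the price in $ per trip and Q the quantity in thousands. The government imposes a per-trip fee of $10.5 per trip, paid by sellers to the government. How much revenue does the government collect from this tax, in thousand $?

Inverting to Q(P) form: Qd = 576 − 4P; Qs = P + 306.
Without the tax, 576 − 4P = P + 306 gives 5P = 270, so P* = $54 and Q* = 360.
With the tax collected from sellers, supply shifts: Qs = (P − 10.5) + 306.
Solving gives Q = 351.6 with consumers paying $56.1 and sellers receiving $45.6 (the $10.5 wedge).
Revenue = t · Q = 10.5 · 351.6 = $3691.8.

Tax revenue = $3691.8 thousand.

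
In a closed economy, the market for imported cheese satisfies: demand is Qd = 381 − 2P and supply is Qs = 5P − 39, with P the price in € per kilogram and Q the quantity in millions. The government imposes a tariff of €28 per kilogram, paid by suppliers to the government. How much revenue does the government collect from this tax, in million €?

Tax revenue = €6188 million.

Before the tax: set 381 − 2P = 5P − 39 → P* = €60, Q* = 261.
With the tax collected from suppliers, supply shifts: Qs = 5(P − 28) − 39.
Solving gives Q = 221 with consumers paying €80 and suppliers receiving €52 (the €28 wedge).
Revenue = t · Q = 28 · 221 = €6188.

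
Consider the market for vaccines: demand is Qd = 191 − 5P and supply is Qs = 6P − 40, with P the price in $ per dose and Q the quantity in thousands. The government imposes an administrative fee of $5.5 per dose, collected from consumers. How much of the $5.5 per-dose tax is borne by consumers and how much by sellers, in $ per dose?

Before the tax: set 191 − 5P = 6P − 40 → P* = $21, Q* = 86.
With the tax collected from consumers, demand (in seller-price terms) shifts: Qd = 191 − 5(P + 5.5).
Solving gives Q = 71 with consumers paying $24 and sellers receiving $18.5 (the $5.5 wedge).
Burden on consumers: $3; on sellers: $2.5. (They sum to $5.5.)
The less price-elastic side of the market bears the larger share of a per-unit tax.

Consumers bear $3 per dose; sellers bear $2.5 per dose.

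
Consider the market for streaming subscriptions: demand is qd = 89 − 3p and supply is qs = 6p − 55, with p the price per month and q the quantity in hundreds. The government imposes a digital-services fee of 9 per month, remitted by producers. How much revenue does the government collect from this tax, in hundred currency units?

Before the tax: set 89 − 3p = 6p − 55 → p* = 16, q* = 41.
With the tax collected from producers, supply shifts: qs = 6(p − 9) − 55.
Solving gives q = 23 with buyers paying 22 and producers receiving 13 (the 9 wedge).
Revenue = t · Q = 9 · 23 = 207.

Tax revenue = 207 hundred.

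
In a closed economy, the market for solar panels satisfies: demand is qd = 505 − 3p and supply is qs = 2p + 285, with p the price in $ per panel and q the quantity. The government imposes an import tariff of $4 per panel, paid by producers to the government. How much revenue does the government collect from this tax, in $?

Without the tax, 505 − 3p = 2p + 285 gives 5p = 220, so p* = $44 and q* = 373.
With the tax collected from producers, supply shifts: qs = 2(p − 4) + 285.
Solving gives q = 368.2 with consumers paying $45.6 and producers receiving $41.6 (the $4 wedge).
Revenue = t · Q = 4 · 368.2 = $1472.8.

Tax revenue = $1472.8.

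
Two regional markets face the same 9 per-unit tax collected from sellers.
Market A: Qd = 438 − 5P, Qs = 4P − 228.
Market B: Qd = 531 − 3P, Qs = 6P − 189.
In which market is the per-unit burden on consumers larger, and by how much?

Market B, by 2.

Market A: pre-tax P* = 74, Q* = 68; post-tax Q = 48; per-unit burden on consumers = 4.
Market B: pre-tax P* = 80, Q* = 291; post-tax Q = 273; per-unit burden on consumers = 6.
Difference: 4 vs 6 → market B is larger by 2.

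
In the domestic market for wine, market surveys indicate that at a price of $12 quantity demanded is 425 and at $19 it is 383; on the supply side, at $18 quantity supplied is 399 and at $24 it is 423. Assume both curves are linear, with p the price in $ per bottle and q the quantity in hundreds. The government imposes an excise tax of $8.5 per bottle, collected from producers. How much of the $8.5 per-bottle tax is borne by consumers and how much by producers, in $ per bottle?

Consumers bear $3.4 per bottle; producers bear $5.1 per bottle.

Demand slope: (383 − 425)/(19 − 12) = -6, so qd = 497 − 6p.
Supply slope: (423 − 399)/(24 − 18) = 4, so qs = 4p + 327.
Without the tax, 497 − 6p = 4p + 327 gives 10p = 170, so p* = $17 and q* = 395.
With the tax collected from producers, supply shifts: qs = 4(p − 8.5) + 327.
Solving gives q = 374.6 with consumers paying $20.4 and producers receiving $11.9 (the $8.5 wedge).
Burden on consumers: $3.4; on producers: $5.1. (They sum to $8.5.)
The less price-elastic side of the market bears the larger share of a per-unit tax.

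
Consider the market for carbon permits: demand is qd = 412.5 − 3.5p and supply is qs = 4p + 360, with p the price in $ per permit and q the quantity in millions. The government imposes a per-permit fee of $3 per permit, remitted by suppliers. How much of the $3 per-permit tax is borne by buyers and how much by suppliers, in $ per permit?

Buyers bear $1.6 per permit; suppliers bear $1.4 per permit.

Without the tax, 412.5 − 3.5p = 4p + 360 gives 7.5p = 52.5, so p* = $7 and q* = 388.
With the tax collected from suppliers, supply shifts: qs = 4(p − 3) + 360.
Solving gives q = 382.4 with buyers paying $8.6 and suppliers receiving $5.6 (the $3 wedge).
Burden on buyers: $1.6; on suppliers: $1.4. (They sum to $3.)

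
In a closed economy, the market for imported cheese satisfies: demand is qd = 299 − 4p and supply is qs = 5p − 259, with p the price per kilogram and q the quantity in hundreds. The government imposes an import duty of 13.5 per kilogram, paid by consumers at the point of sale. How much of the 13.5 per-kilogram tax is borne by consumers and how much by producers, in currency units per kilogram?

Consumers bear 7.5 per kilogram; producers bear 6 per kilogram.

Without the tax, 299 − 4p = 5p − 259 gives 9p = 558, so p* = 62 and q* = 51.
With the tax collected from consumers, demand (in seller-price terms) shifts: qd = 299 − 4(p + 13.5).
Solving gives q = 21 with consumers paying 69.5 and producers receiving 56 (the 13.5 wedge).
Burden on consumers: 7.5; on producers: 6. (They sum to 13.5.)
The less price-elastic side of the market bears the larger share of a per-unit tax.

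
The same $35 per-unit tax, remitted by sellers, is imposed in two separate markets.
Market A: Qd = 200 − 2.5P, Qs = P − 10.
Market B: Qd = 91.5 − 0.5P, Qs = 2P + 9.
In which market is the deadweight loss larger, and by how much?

Market A, by $192.5.

Market A: pre-tax P* = $60, Q* = 50; post-tax Q = 25; deadweight loss = $437.5.
Market B: pre-tax P* = $33, Q* = 75; post-tax Q = 61; deadweight loss = $245.
Difference: $437.5 vs $245 → market A is larger by $192.5.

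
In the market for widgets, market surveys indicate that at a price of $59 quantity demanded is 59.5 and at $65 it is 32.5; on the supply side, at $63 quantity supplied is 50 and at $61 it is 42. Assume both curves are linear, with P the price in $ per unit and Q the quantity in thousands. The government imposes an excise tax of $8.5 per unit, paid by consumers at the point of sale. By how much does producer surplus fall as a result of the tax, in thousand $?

Demand slope: (32.5 − 59.5)/(65 − 59) = -4.5, so Qd = 325 − 4.5P.
Supply slope: (42 − 50)/(61 − 63) = 4, so Qs = 4P − 202.
Without the tax, 325 − 4.5P = 4P − 202 gives 8.5P = 527, so P* = $62 and Q* = 46.
With the tax collected from consumers, demand (in seller-price terms) shifts: Qd = 325 − 4.5(P + 8.5).
New equilibrium: consumers pay $66, producers receive $57.5, Q = 28. (Wedge: Pb − Ps = 8.5.)
ΔPS is the trapezoid between Q = 28 and Q = 46 of height $4.5: ½ · (46 + 28) · 4.5 = $166.5.

Producer surplus falls by $166.5 thousand.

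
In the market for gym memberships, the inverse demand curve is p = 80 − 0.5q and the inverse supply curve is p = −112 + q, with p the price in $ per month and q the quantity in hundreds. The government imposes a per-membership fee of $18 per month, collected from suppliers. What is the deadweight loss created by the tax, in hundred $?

Inverting to q(p) form: qd = 160 − 2p; qs = p + 112.
Before the tax: set 160 − 2p = p + 112 → p* = $16, q* = 128.
With the tax collected from suppliers, supply shifts: qs = (p − 18) + 112.
Solving gives q = 116 with buyers paying $22 and suppliers receiving $4 (the $18 wedge).
Quantity falls by |ΔQ| = |128 − 116| = 12.
DWL = ½ · t · |ΔQ| = ½ · 18 · 12 = $108.

Deadweight loss = $108 hundred.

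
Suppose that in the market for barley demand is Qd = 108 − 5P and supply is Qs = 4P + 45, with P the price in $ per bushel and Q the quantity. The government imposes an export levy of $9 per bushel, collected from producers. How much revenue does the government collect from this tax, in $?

Tax revenue = $477.

Without the tax, 108 − 5P = 4P + 45 gives 9P = 63, so P* = $7 and Q* = 73.
With the tax collected from producers, supply shifts: Qs = 4(P − 9) + 45.
Solving gives Q = 53 with buyers paying $11 and producers receiving $2 (the $9 wedge).
Revenue = t · Q = 9 · 53 = $477.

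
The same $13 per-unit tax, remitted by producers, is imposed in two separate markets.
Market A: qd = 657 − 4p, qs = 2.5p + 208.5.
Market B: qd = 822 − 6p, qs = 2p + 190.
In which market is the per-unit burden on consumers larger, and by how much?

Market A: pre-tax p* = $69, q* = 381; post-tax q = 361; per-unit burden on consumers = $5.
Market B: pre-tax p* = $79, q* = 348; post-tax q = 328.5; per-unit burden on consumers = $3.25.
Difference: $5 vs $3.25 → market A is larger by $1.75.

Market A, by $1.75.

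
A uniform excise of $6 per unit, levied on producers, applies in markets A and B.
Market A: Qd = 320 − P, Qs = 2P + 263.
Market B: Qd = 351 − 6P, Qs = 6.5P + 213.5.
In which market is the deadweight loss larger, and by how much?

Market A: pre-tax P* = $19, Q* = 301; post-tax Q = 297; deadweight loss = $12.
Market B: pre-tax P* = $11, Q* = 285; post-tax Q = 266.28; deadweight loss = $56.16.
Difference: $12 vs $56.16 → market B is larger by $44.16.

Market B, by $44.16.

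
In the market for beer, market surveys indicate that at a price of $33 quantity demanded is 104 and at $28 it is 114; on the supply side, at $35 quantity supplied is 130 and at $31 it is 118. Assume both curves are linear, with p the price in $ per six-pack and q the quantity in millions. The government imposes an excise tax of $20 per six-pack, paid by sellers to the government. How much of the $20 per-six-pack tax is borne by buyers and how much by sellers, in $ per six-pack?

Demand slope: (114 − 104)/(28 − 33) = -2, so qd = 170 − 2p.
Supply slope: (118 − 130)/(31 − 35) = 3, so qs = 3p + 25.
Without the tax, 170 − 2p = 3p + 25 gives 5p = 145, so p* = $29 and q* = 112.
With the tax collected from sellers, supply shifts: qs = 3(p − 20) + 25.
Solving gives q = 88 with buyers paying $41 and sellers receiving $21 (the $20 wedge).
Burden on buyers: $12; on sellers: $8. (They sum to $20.)
The less price-elastic side of the market bears the larger share of a per-unit tax.

Buyers bear $12 per six-pack; sellers bear $8 per six-pack.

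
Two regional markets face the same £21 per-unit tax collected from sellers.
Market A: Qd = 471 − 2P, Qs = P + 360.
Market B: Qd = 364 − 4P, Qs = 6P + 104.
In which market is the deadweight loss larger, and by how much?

Market A: pre-tax P* = £37, Q* = 397; post-tax Q = 383; deadweight loss = £147.
Market B: pre-tax P* = £26, Q* = 260; post-tax Q = 209.6; deadweight loss = £529.2.
Difference: £147 vs £529.2 → market B is larger by £382.2.

Market B, by £382.2.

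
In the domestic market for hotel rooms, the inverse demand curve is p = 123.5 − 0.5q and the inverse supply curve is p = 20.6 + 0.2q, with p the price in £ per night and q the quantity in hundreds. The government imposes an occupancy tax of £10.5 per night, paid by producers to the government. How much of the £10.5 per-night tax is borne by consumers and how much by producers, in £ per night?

Consumers bear £7.5 per night; producers bear £3 per night.

Inverting to q(p) form: qd = 247 − 2p; qs = 5p − 103.
Without the tax, 247 − 2p = 5p − 103 gives 7p = 350, so p* = £50 and q* = 147.
With the tax collected from producers, supply shifts: qs = 5(p − 10.5) − 103.
Solving gives q = 132 with consumers paying £57.5 and producers receiving £47 (the £10.5 wedge).
Burden on consumers: £7.5; on producers: £3. (They sum to £10.5.)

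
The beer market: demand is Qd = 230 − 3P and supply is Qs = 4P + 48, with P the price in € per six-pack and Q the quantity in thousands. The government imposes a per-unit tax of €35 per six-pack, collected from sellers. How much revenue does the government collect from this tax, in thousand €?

Tax revenue = €3220 thousand.

Before the tax: set 230 − 3P = 4P + 48 → P* = €26, Q* = 152.
With the tax collected from sellers, supply shifts: Qs = 4(P − 35) + 48.
New equilibrium: consumers pay €46, sellers receive €11, Q = 92. (Wedge: Pb − Ps = 35.)
Revenue = t · Q = 35 · 92 = €3220.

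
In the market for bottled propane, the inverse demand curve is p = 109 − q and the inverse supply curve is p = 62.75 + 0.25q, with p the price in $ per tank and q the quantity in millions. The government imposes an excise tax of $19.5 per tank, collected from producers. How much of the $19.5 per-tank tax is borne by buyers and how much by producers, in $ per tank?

Rewrite in direct form: qd = 109 − p and qs = 4p − 251.
Without the tax, 109 − p = 4p − 251 gives 5p = 360, so p* = $72 and q* = 37.
With the tax collected from producers, supply shifts: qs = 4(p − 19.5) − 251.
Solving gives q = 21.4 with buyers paying $87.6 and producers receiving $68.1 (the $19.5 wedge).
Burden on buyers: $15.6; on producers: $3.9. (They sum to $19.5.)
The less price-elastic side of the market bears the larger share of a per-unit tax.

Buyers bear $15.6 per tank; producers bear $3.9 per tank.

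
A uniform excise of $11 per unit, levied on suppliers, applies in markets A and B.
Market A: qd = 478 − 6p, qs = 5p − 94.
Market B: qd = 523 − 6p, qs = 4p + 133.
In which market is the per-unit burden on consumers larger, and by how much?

Market A: pre-tax p* = $52, q* = 166; post-tax q = 136; per-unit burden on consumers = $5.
Market B: pre-tax p* = $39, q* = 289; post-tax q = 262.6; per-unit burden on consumers = $4.4.
Difference: $5 vs $4.4 → market A is larger by $0.6.

Market A, by $0.6.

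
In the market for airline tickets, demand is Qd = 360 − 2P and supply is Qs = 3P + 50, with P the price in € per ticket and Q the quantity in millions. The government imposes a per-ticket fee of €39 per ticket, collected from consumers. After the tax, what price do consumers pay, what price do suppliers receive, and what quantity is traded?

Consumers pay €85.4; suppliers receive €46.4; quantity = 189.2.

Without the tax, 360 − 2P = 3P + 50 gives 5P = 310, so P* = €62 and Q* = 236.
With the tax collected from consumers, demand (in seller-price terms) shifts: Qd = 360 − 2(P + 39).
Solving gives Q = 189.2 with consumers paying €85.4 and suppliers receiving €46.4 (the €39 wedge).
The less price-elastic side of the market bears the larger share of a per-unit tax.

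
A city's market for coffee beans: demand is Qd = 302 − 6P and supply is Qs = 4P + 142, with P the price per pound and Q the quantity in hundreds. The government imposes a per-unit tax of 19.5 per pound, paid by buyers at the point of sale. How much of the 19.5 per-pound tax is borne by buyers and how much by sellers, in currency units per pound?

Buyers bear 7.8 per pound; sellers bear 11.7 per pound.

Before the tax: set 302 − 6P = 4P + 142 → P* = 16, Q* = 206.
With the tax collected from buyers, demand (in seller-price terms) shifts: Qd = 302 − 6(P + 19.5).
New equilibrium: buyers pay 23.8, sellers receive 4.3, Q = 159.2. (Wedge: Pb − Ps = 19.5.)
Burden on buyers: 7.8; on sellers: 11.7. (They sum to 19.5.)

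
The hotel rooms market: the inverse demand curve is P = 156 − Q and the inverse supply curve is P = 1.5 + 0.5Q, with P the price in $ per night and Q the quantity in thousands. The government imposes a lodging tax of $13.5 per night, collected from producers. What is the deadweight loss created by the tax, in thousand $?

Rewrite in direct form: Qd = 156 − P and Qs = 2P − 3.
Without the tax, 156 − P = 2P − 3 gives 3P = 159, so P* = $53 and Q* = 103.
With the tax collected from producers, supply shifts: Qs = 2(P − 13.5) − 3.
Solving gives Q = 94 with buyers paying $62 and producers receiving $48.5 (the $13.5 wedge).
Quantity falls by |ΔQ| = |103 − 94| = 9.
DWL = ½ · t · |ΔQ| = ½ · 13.5 · 9 = $60.75.

Deadweight loss = $60.75 thousand.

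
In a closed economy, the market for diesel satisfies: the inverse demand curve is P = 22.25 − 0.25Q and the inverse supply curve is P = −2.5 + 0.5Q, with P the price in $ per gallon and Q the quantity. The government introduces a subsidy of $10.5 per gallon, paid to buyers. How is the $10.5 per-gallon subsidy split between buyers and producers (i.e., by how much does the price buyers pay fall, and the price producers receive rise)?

Rewrite in direct form: Qd = 89 − 4P and Qs = 2P + 5.
Before the subsidy: set 89 − 4P = 2P + 5 → P* = $14, Q* = 33.
With a per-unit subsidy paid to buyers, each effectively pays P − 10.5, so demand becomes Qd = 89 − 4(P − 10.5).
Solving gives Q = 47 with buyers paying $10.5 and producers receiving $21 (the $10.5 wedge).
Gain to buyers: $3.5; to producers: $7. (They sum to $10.5.)

Buyers gain $3.5 per gallon; producers gain $7 per gallon.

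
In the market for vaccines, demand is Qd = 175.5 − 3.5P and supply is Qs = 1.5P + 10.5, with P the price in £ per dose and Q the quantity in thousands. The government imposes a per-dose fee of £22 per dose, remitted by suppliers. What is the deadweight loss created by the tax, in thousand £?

Before the tax: set 175.5 − 3.5P = 1.5P + 10.5 → P* = £33, Q* = 60.
With the tax collected from suppliers, supply shifts: Qs = 1.5(P − 22) + 10.5.
New equilibrium: consumers pay £39.6, suppliers receive £17.6, Q = 36.9. (Wedge: Pb − Ps = 22.)
Quantity falls by |ΔQ| = |60 − 36.9| = 23.1.
DWL = ½ · t · |ΔQ| = ½ · 22 · 23.1 = £254.1.

Deadweight loss = £254.1 thousand.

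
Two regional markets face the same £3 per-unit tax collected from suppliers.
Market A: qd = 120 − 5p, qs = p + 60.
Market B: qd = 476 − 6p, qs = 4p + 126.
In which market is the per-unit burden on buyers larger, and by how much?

Market B, by £0.7.

Market A: pre-tax p* = £10, q* = 70; post-tax q = 67.5; per-unit burden on buyers = £0.5.
Market B: pre-tax p* = £35, q* = 266; post-tax q = 258.8; per-unit burden on buyers = £1.2.
Difference: £0.5 vs £1.2 → market B is larger by £0.7.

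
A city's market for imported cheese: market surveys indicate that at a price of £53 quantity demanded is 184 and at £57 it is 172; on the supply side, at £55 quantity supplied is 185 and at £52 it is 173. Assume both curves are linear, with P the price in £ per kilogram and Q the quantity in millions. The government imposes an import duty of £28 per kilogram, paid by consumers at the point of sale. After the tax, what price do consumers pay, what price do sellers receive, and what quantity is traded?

Consumers pay £70; sellers receive £42; quantity = 133.

Demand slope: (172 − 184)/(57 − 53) = -3, so Qd = 343 − 3P.
Supply slope: (173 − 185)/(52 − 55) = 4, so Qs = 4P − 35.
Without the tax, 343 − 3P = 4P − 35 gives 7P = 378, so P* = £54 and Q* = 181.
With the tax collected from consumers, demand (in seller-price terms) shifts: Qd = 343 − 3(P + 28).
New equilibrium: consumers pay £70, sellers receive £42, Q = 133. (Wedge: Pb − Ps = 28.)
The less price-elastic side of the market bears the larger share of a per-unit tax.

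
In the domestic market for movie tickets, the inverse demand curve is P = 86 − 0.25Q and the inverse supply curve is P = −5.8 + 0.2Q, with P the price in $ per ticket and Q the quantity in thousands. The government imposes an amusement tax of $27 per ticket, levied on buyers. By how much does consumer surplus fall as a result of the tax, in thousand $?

Consumer surplus falls by $2610 thousand.

Inverting to Q(P) form: Qd = 344 − 4P; Qs = 5P + 29.
Without the tax, 344 − 4P = 5P + 29 gives 9P = 315, so P* = $35 and Q* = 204.
With the tax collected from buyers, demand (in seller-price terms) shifts: Qd = 344 − 4(P + 27).
Solving gives Q = 144 with buyers paying $50 and producers receiving $23 (the $27 wedge).
ΔCS is the trapezoid between Q = 144 and Q = 204 of height $15: ½ · (204 + 144) · 15 = $2610.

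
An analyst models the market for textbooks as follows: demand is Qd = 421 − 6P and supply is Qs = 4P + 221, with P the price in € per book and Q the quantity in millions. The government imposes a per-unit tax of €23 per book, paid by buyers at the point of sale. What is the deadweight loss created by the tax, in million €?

Deadweight loss = €634.8 million.

Without the tax, 421 − 6P = 4P + 221 gives 10P = 200, so P* = €20 and Q* = 301.
With the tax collected from buyers, demand (in seller-price terms) shifts: Qd = 421 − 6(P + 23).
New equilibrium: buyers pay €29.2, suppliers receive €6.2, Q = 245.8. (Wedge: Pb − Ps = 23.)
Quantity falls by |ΔQ| = |301 − 245.8| = 55.2.
DWL = ½ · t · |ΔQ| = ½ · 23 · 55.2 = €634.8.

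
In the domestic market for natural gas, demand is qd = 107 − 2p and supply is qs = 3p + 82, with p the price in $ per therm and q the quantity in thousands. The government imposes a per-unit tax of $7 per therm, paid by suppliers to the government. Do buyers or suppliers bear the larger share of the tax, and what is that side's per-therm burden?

Buyers bear the larger share: $4.2 per therm.

Before the tax: set 107 − 2p = 3p + 82 → p* = $5, q* = 97.
With the tax collected from suppliers, supply shifts: qs = 3(p − 7) + 82.
New equilibrium: buyers pay $9.2, suppliers receive $2.2, q = 88.6. (Wedge: pb − ps = 7.)
Per-therm burden: buyers $4.2, suppliers $2.8.
Buyers take the larger share because demand is less price-elastic here (demand slope 2 vs supply slope 3).
The less price-elastic side of the market bears the larger share of a per-unit tax.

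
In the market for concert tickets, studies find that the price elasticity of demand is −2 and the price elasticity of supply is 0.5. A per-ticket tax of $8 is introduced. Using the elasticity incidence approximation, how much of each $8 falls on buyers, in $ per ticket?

Buyers bear ≈ $1.6 per ticket.

Incidence ratio: buyers' share ≈ εs / (εs + |εd|) = 0.5 / (0.5 + 2) = 0.2.
So buyers bear ≈ 0.2 × $8 = $1.6; sellers bear $6.4.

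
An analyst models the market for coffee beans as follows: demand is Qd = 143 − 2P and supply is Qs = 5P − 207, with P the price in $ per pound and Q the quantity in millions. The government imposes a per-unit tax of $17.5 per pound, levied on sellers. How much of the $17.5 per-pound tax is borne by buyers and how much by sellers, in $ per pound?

Without the tax, 143 − 2P = 5P − 207 gives 7P = 350, so P* = $50 and Q* = 43.
With the tax collected from sellers, supply shifts: Qs = 5(P − 17.5) − 207.
New equilibrium: buyers pay $62.5, sellers receive $45, Q = 18. (Wedge: Pb − Ps = 17.5.)
Burden on buyers: $12.5; on sellers: $5. (They sum to $17.5.)
The less price-elastic side of the market bears the larger share of a per-unit tax.

Buyers bear $12.5 per pound; sellers bear $5 per pound.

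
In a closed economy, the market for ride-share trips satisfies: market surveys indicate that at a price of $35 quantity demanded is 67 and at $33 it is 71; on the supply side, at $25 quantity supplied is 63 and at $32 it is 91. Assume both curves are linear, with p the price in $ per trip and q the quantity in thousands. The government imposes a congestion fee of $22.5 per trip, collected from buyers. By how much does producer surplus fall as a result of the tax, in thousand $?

Producer surplus falls by $480 thousand.

Demand slope: (71 − 67)/(33 − 35) = -2, so qd = 137 − 2p.
Supply slope: (91 − 63)/(32 − 25) = 4, so qs = 4p − 37.
Before the tax: set 137 − 2p = 4p − 37 → p* = $29, q* = 79.
With the tax collected from buyers, demand (in seller-price terms) shifts: qd = 137 − 2(p + 22.5).
Solving gives q = 49 with buyers paying $44 and sellers receiving $21.5 (the $22.5 wedge).
ΔPS is the trapezoid between Q = 49 and Q = 79 of height $7.5: ½ · (79 + 49) · 7.5 = $480.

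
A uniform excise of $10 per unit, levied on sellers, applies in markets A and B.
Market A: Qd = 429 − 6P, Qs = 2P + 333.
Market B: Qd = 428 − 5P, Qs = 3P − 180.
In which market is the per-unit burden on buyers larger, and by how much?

Market B, by $1.25.

Market A: pre-tax P* = $12, Q* = 357; post-tax Q = 342; per-unit burden on buyers = $2.5.
Market B: pre-tax P* = $76, Q* = 48; post-tax Q = 29.25; per-unit burden on buyers = $3.75.
Difference: $2.5 vs $3.75 → market B is larger by $1.25.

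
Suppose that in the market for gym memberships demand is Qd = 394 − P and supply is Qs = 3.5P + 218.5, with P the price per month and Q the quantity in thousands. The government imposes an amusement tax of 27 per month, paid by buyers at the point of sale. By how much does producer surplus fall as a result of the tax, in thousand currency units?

Without the tax, 394 − P = 3.5P + 218.5 gives 4.5P = 175.5, so P* = 39 and Q* = 355.
With the tax collected from buyers, demand (in seller-price terms) shifts: Qd = 394 − (P + 27).
New equilibrium: buyers pay 60, suppliers receive 33, Q = 334. (Wedge: Pb − Ps = 27.)
ΔPS is the trapezoid between Q = 334 and Q = 355 of height 6: ½ · (355 + 334) · 6 = 2067.

Producer surplus falls by 2067 thousand.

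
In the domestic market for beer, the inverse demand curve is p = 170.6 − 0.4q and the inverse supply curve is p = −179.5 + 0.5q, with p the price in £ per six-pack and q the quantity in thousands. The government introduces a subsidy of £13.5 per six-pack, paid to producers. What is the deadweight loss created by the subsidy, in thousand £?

Rewrite in direct form: qd = 426.5 − 2.5p and qs = 2p + 359.
Without the subsidy, 426.5 − 2.5p = 2p + 359 gives 4.5p = 67.5, so p* = £15 and q* = 389.
With a per-unit subsidy paid to producers, each receives p + 13.5 per unit sold, so supply becomes qs = 2(p + 13.5) + 359.
Solving gives q = 404 with consumers paying £9 and producers receiving £22.5 (the £13.5 wedge).
Quantity rises by |ΔQ| = |389 − 404| = 15.
DWL = ½ · t · |ΔQ| = ½ · 13.5 · 15 = £101.25.

Deadweight loss = £101.25 thousand.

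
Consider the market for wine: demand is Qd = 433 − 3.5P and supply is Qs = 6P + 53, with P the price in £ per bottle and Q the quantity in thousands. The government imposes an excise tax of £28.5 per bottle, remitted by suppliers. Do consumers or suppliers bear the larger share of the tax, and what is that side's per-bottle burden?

Without the tax, 433 − 3.5P = 6P + 53 gives 9.5P = 380, so P* = £40 and Q* = 293.
With the tax collected from suppliers, supply shifts: Qs = 6(P − 28.5) + 53.
New equilibrium: consumers pay £58, suppliers receive £29.5, Q = 230. (Wedge: Pb − Ps = 28.5.)
Per-bottle burden: consumers £18, suppliers £10.5.
Consumers take the larger share because demand is less price-elastic here (demand slope 3.5 vs supply slope 6).

Consumers bear the larger share: £18 per bottle.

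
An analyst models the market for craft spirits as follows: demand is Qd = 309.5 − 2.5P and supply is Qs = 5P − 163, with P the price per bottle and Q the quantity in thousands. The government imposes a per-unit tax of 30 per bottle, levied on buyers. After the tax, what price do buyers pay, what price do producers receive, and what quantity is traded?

Buyers pay 83; producers receive 53; quantity = 102.

Before the tax: set 309.5 − 2.5P = 5P − 163 → P* = 63, Q* = 152.
With the tax collected from buyers, demand (in seller-price terms) shifts: Qd = 309.5 − 2.5(P + 30).
New equilibrium: buyers pay 83, producers receive 53, Q = 102. (Wedge: Pb − Ps = 30.)
The less price-elastic side of the market bears the larger share of a per-unit tax.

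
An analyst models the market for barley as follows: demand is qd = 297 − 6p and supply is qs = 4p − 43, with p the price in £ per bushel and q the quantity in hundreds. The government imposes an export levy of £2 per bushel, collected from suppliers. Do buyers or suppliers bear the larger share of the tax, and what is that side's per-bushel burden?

Without the tax, 297 − 6p = 4p − 43 gives 10p = 340, so p* = £34 and q* = 93.
With the tax collected from suppliers, supply shifts: qs = 4(p − 2) − 43.
New equilibrium: buyers pay £34.8, suppliers receive £32.8, q = 88.2. (Wedge: pb − ps = 2.)
Per-bushel burden: buyers £0.8, suppliers £1.2.
Suppliers take the larger share because supply is less price-elastic here (demand slope 6 vs supply slope 4).
The less price-elastic side of the market bears the larger share of a per-unit tax.

Suppliers bear the larger share: £1.2 per bushel.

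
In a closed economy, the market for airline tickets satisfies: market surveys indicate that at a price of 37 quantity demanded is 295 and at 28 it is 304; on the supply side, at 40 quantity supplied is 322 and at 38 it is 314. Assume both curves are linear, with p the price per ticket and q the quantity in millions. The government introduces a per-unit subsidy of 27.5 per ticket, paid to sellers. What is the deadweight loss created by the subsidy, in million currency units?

Demand slope: (304 − 295)/(28 − 37) = -1, so qd = 332 − p.
Supply slope: (314 − 322)/(38 − 40) = 4, so qs = 4p + 162.
Before the subsidy: set 332 − p = 4p + 162 → p* = 34, q* = 298.
With a per-unit subsidy paid to sellers, each receives p + 27.5 per unit sold, so supply becomes qs = 4(p + 27.5) + 162.
New equilibrium: consumers pay 12, sellers receive 39.5, q = 320. (Wedge: pb − ps = −27.5.)
Quantity rises by |ΔQ| = |298 − 320| = 22.
DWL = ½ · t · |ΔQ| = ½ · 27.5 · 22 = 302.5.

Deadweight loss = 302.5 million.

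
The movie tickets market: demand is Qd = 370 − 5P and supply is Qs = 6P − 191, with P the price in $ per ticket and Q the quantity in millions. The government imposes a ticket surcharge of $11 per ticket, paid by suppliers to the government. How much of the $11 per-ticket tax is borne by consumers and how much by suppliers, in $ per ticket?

Consumers bear $6 per ticket; suppliers bear $5 per ticket.

Before the tax: set 370 − 5P = 6P − 191 → P* = $51, Q* = 115.
With the tax collected from suppliers, supply shifts: Qs = 6(P − 11) − 191.
New equilibrium: consumers pay $57, suppliers receive $46, Q = 85. (Wedge: Pb − Ps = 11.)
Burden on consumers: $6; on suppliers: $5. (They sum to $11.)
The less price-elastic side of the market bears the larger share of a per-unit tax.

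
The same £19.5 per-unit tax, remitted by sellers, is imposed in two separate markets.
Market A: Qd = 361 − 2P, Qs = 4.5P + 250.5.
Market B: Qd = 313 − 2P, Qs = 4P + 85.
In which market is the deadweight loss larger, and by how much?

Market A, by £9.75.

Market A: pre-tax P* = £17, Q* = 327; post-tax Q = 300; deadweight loss = £263.25.
Market B: pre-tax P* = £38, Q* = 237; post-tax Q = 211; deadweight loss = £253.5.
Difference: £263.25 vs £253.5 → market A is larger by £9.75.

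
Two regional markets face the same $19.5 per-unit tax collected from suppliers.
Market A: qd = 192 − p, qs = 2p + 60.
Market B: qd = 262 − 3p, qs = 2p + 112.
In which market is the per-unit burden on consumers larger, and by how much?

Market A, by $5.2.

Market A: pre-tax p* = $44, q* = 148; post-tax q = 135; per-unit burden on consumers = $13.
Market B: pre-tax p* = $30, q* = 172; post-tax q = 148.6; per-unit burden on consumers = $7.8.
Difference: $13 vs $7.8 → market A is larger by $5.2.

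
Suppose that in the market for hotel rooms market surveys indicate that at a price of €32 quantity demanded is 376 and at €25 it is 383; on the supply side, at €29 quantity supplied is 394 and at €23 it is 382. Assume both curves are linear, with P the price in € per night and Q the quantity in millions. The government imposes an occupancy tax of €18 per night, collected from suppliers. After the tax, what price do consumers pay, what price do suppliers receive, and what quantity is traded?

Consumers pay €36; suppliers receive €18; quantity = 372.

Demand slope: (383 − 376)/(25 − 32) = -1, so Qd = 408 − P.
Supply slope: (382 − 394)/(23 − 29) = 2, so Qs = 2P + 336.
Before the tax: set 408 − P = 2P + 336 → P* = €24, Q* = 384.
With the tax collected from suppliers, supply shifts: Qs = 2(P − 18) + 336.
Solving gives Q = 372 with consumers paying €36 and suppliers receiving €18 (the €18 wedge).
The less price-elastic side of the market bears the larger share of a per-unit tax.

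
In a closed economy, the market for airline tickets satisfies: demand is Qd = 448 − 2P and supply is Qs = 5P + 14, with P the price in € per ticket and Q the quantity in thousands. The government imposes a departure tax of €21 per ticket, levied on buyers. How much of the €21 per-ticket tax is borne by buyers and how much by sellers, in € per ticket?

Before the tax: set 448 − 2P = 5P + 14 → P* = €62, Q* = 324.
With the tax collected from buyers, demand (in seller-price terms) shifts: Qd = 448 − 2(P + 21).
Solving gives Q = 294 with buyers paying €77 and sellers receiving €56 (the €21 wedge).
Burden on buyers: €15; on sellers: €6. (They sum to €21.)
The less price-elastic side of the market bears the larger share of a per-unit tax.

Buyers bear €15 per ticket; sellers bear €6 per ticket.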